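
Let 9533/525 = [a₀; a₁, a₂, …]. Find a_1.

9533 = 18·525 + 83   →  a_0 = 18
525 = 6·83 + 27   →  a_1 = 6

6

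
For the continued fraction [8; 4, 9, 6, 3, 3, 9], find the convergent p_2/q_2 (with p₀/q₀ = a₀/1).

Using pₖ = aₖpₖ₋₁ + pₖ₋₂, qₖ = aₖqₖ₋₁ + qₖ₋₂ (with p₋₁=1, p₋₂=0, q₋₁=0, q₋₂=1):
  k=0: a=8, p=8, q=1
  k=1: a=4, p=33, q=4
  k=2: a=9, p=305, q=37

305/37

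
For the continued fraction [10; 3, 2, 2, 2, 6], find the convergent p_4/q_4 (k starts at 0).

422/41

Using pₖ = aₖpₖ₋₁ + pₖ₋₂, qₖ = aₖqₖ₋₁ + qₖ₋₂ (with p₋₁=1, p₋₂=0, q₋₁=0, q₋₂=1):
  k=0: a=10, p=10, q=1
  k=1: a=3, p=31, q=3
  k=2: a=2, p=72, q=7
  k=3: a=2, p=175, q=17
  k=4: a=2, p=422, q=41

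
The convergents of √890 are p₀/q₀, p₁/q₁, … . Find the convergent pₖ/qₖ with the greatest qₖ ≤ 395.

√890 = [29; 1, 4, 1, 58, …] (period length 4).
Convergents:
  p_0/q_0 = 29/1
  p_1/q_1 = 30/1
  p_2/q_2 = 149/5
  p_3/q_3 = 179/6
  p_4/q_4 = 10531/353
  p_5/q_5 = 10710/359
  p_6/q_6 = 53371/1789
q_5 = 359 ≤ 395 < 1789 = q_6, so the answer is 10710/359.

10710/359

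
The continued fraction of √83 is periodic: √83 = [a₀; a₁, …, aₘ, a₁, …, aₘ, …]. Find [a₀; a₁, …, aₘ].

a₀ = ⌊√83⌋ = 9.

[9; 9, 18]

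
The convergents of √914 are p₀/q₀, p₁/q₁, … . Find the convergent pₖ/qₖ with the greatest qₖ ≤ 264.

√914 = [30; 4, 3, 3, 4, 60, …] (period length 5).
Convergents:
  p_0/q_0 = 30/1
  p_1/q_1 = 121/4
  p_2/q_2 = 393/13
  p_3/q_3 = 1300/43
  p_4/q_4 = 5593/185
  p_5/q_5 = 336880/11143
q_4 = 185 ≤ 264 < 11143 = q_5, so the answer is 5593/185.

5593/185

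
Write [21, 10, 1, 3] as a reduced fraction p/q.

907/43

Using pₖ = aₖpₖ₋₁ + pₖ₋₂ and qₖ = aₖqₖ₋₁ + qₖ₋₂:
  k=0: a=21, p=21, q=1
  k=1: a=10, p=211, q=10
  k=2: a=1, p=232, q=11
  k=3: a=3, p=907, q=43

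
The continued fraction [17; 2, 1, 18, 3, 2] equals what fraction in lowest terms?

Fold from the inside: start with 2/1.
  3 + 1/2 = 7/2
  18 + 2/7 = 128/7
  1 + 7/128 = 135/128
  2 + 128/135 = 398/135
  17 + 135/398 = 6901/398

6901/398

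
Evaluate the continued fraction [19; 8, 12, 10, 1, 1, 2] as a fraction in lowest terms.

Fold from the inside: start with 2/1.
  1 + 1/2 = 3/2
  1 + 2/3 = 5/3
  10 + 3/5 = 53/5
  12 + 5/53 = 641/53
  8 + 53/641 = 5181/641
  19 + 641/5181 = 99080/5181

99080/5181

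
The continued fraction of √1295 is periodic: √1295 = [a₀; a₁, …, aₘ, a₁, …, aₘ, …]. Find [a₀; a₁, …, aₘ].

[35; 1, 70]

a₀ = ⌊√1295⌋ = 35.
With m₀=0, d₀=1 and mₖ₊₁ = dₖaₖ − mₖ, dₖ₊₁ = (n − mₖ₊₁²)/dₖ, aₖ₊₁ = ⌊(a₀+mₖ₊₁)/dₖ₊₁⌋:
  k=1: m=35, d=70, a=1
  k=2: m=35, d=1, a=70
d=1 and a=2a₀=70 at k=2, so the next step gives (m, d) = (35, 70) again — its k=1 value — and the period has length 2.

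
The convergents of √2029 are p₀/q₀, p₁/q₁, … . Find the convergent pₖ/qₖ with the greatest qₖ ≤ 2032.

45630/1013

√2029 = [45; 22, 1, 1, 22, 90, …] (period length 5).
Convergents:
  p_0/q_0 = 45/1
  p_1/q_1 = 991/22
  p_2/q_2 = 1036/23
  p_3/q_3 = 2027/45
  p_4/q_4 = 45630/1013
  p_5/q_5 = 4108727/91215
q_4 = 1013 ≤ 2032 < 91215 = q_5, so the answer is 45630/1013.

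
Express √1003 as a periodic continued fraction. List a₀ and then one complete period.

a₀ = ⌊√1003⌋ = 31.

[31; 1, 2, 31, 2, 1, 62]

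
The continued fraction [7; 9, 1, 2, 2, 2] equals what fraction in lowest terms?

Fold from the inside: start with 2/1.
  2 + 1/2 = 5/2
  2 + 2/5 = 12/5
  1 + 5/12 = 17/12
  9 + 12/17 = 165/17
  7 + 17/165 = 1172/165

1172/165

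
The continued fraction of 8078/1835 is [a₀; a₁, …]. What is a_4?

8078 = 4·1835 + 738   →  a_0 = 4
1835 = 2·738 + 359   →  a_1 = 2
738 = 2·359 + 20   →  a_2 = 2
359 = 17·20 + 19   →  a_3 = 17
20 = 1·19 + 1   →  a_4 = 1

1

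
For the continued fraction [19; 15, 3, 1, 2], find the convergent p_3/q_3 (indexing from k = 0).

1163/61

Using pₖ = aₖpₖ₋₁ + pₖ₋₂, qₖ = aₖqₖ₋₁ + qₖ₋₂ (with p₋₁=1, p₋₂=0, q₋₁=0, q₋₂=1):
  k=0: a=19, p=19, q=1
  k=1: a=15, p=286, q=15
  k=2: a=3, p=877, q=46
  k=3: a=1, p=1163, q=61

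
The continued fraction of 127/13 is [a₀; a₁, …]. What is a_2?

3

127 = 9·13 + 10   →  a_0 = 9
13 = 1·10 + 3   →  a_1 = 1
10 = 3·3 + 1   →  a_2 = 3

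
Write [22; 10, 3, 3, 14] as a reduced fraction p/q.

Using pₖ = aₖpₖ₋₁ + pₖ₋₂ and qₖ = aₖqₖ₋₁ + qₖ₋₂:
  k=0: a=22, p=22, q=1
  k=1: a=10, p=221, q=10
  k=2: a=3, p=685, q=31
  k=3: a=3, p=2276, q=103
  k=4: a=14, p=32549, q=1473

32549/1473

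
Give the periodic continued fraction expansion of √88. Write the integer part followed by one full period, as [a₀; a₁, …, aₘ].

[9; 2, 1, 1, 1, 2, 18]

a₀ = ⌊√88⌋ = 9.
With m₀=0, d₀=1 and mₖ₊₁ = dₖaₖ − mₖ, dₖ₊₁ = (n − mₖ₊₁²)/dₖ, aₖ₊₁ = ⌊(a₀+mₖ₊₁)/dₖ₊₁⌋:
  k=1: m=9, d=7, a=2
  k=2: m=5, d=9, a=1
  k=3: m=4, d=8, a=1
  k=4: m=4, d=9, a=1
  k=5: m=5, d=7, a=2
  k=6: m=9, d=1, a=18
d=1 and a=2a₀=18 at k=6, so the next step gives (m, d) = (9, 7) again — its k=1 value — and the period has length 6.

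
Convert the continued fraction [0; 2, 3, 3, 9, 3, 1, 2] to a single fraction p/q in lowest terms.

1053/2423

Using pₖ = aₖpₖ₋₁ + pₖ₋₂ and qₖ = aₖqₖ₋₁ + qₖ₋₂:
  k=0: a=0, p=0, q=1
  k=1: a=2, p=1, q=2
  k=2: a=3, p=3, q=7
  k=3: a=3, p=10, q=23
  k=4: a=9, p=93, q=214
  k=5: a=3, p=289, q=665
  k=6: a=1, p=382, q=879
  k=7: a=2, p=1053, q=2423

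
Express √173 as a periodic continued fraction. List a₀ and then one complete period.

a₀ = ⌊√173⌋ = 13.
With m₀=0, d₀=1 and mₖ₊₁ = dₖaₖ − mₖ, dₖ₊₁ = (n − mₖ₊₁²)/dₖ, aₖ₊₁ = ⌊(a₀+mₖ₊₁)/dₖ₊₁⌋:
  k=1: m=13, d=4, a=6
  k=2: m=11, d=13, a=1
  k=3: m=2, d=13, a=1
  k=4: m=11, d=4, a=6
  k=5: m=13, d=1, a=26
d=1 and a=2a₀=26 at k=5, so the next step gives (m, d) = (13, 4) again — its k=1 value — and the period has length 5.

[13; 6, 1, 1, 6, 26]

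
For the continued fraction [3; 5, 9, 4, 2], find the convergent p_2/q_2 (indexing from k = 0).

147/46

Using pₖ = aₖpₖ₋₁ + pₖ₋₂, qₖ = aₖqₖ₋₁ + qₖ₋₂ (with p₋₁=1, p₋₂=0, q₋₁=0, q₋₂=1):
  k=0: a=3, p=3, q=1
  k=1: a=5, p=16, q=5
  k=2: a=9, p=147, q=46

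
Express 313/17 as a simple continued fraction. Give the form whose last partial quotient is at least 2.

313 = 18·17 + 7
17 = 2·7 + 3
7 = 2·3 + 1
3 = 3·1 + 0  (stop)
So 313/17 = [18; 2, 2, 3].

[18; 2, 2, 3]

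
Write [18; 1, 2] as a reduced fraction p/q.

56/3

Using pₖ = aₖpₖ₋₁ + pₖ₋₂ and qₖ = aₖqₖ₋₁ + qₖ₋₂:
  k=0: a=18, p=18, q=1
  k=1: a=1, p=19, q=1
  k=2: a=2, p=56, q=3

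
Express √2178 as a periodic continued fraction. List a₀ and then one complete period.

[46; 1, 2, 46, 2, 1, 92]

a₀ = ⌊√2178⌋ = 46.
With m₀=0, d₀=1 and mₖ₊₁ = dₖaₖ − mₖ, dₖ₊₁ = (n − mₖ₊₁²)/dₖ, aₖ₊₁ = ⌊(a₀+mₖ₊₁)/dₖ₊₁⌋:
  k=1: m=46, d=62, a=1
  k=2: m=16, d=31, a=2
  k=3: m=46, d=2, a=46
  k=4: m=46, d=31, a=2
  k=5: m=16, d=62, a=1
  k=6: m=46, d=1, a=92
d=1 and a=2a₀=92 at k=6, so the next step gives (m, d) = (46, 62) again — its k=1 value — and the period has length 6.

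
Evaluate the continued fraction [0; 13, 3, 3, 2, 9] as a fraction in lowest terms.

217/2887

Fold from the inside: start with 9/1.
  2 + 1/9 = 19/9
  3 + 9/19 = 66/19
  3 + 19/66 = 217/66
  13 + 66/217 = 2887/217
  0 + 217/2887 = 217/2887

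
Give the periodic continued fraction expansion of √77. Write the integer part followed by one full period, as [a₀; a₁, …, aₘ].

[8; 1, 3, 2, 3, 1, 16]

a₀ = ⌊√77⌋ = 8.
With m₀=0, d₀=1 and mₖ₊₁ = dₖaₖ − mₖ, dₖ₊₁ = (n − mₖ₊₁²)/dₖ, aₖ₊₁ = ⌊(a₀+mₖ₊₁)/dₖ₊₁⌋:
  k=1: m=8, d=13, a=1
  k=2: m=5, d=4, a=3
  k=3: m=7, d=7, a=2
  k=4: m=7, d=4, a=3
  k=5: m=5, d=13, a=1
  k=6: m=8, d=1, a=16
d=1 and a=2a₀=16 at k=6, so the next step gives (m, d) = (8, 13) again — its k=1 value — and the period has length 6.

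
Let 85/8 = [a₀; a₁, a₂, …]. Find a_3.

85 = 10·8 + 5   →  a_0 = 10
8 = 1·5 + 3   →  a_1 = 1
5 = 1·3 + 2   →  a_2 = 1
3 = 1·2 + 1   →  a_3 = 1

1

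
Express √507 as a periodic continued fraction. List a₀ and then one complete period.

[22; 1, 1, 14, 1, 1, 44]

a₀ = ⌊√507⌋ = 22.
With m₀=0, d₀=1 and mₖ₊₁ = dₖaₖ − mₖ, dₖ₊₁ = (n − mₖ₊₁²)/dₖ, aₖ₊₁ = ⌊(a₀+mₖ₊₁)/dₖ₊₁⌋:
  k=1: m=22, d=23, a=1
  k=2: m=1, d=22, a=1
  k=3: m=21, d=3, a=14
  k=4: m=21, d=22, a=1
  k=5: m=1, d=23, a=1
  k=6: m=22, d=1, a=44
d=1 and a=2a₀=44 at k=6, so the next step gives (m, d) = (22, 23) again — its k=1 value — and the period has length 6.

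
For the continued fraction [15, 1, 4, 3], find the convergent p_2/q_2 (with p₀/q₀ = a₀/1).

79/5

Using pₖ = aₖpₖ₋₁ + pₖ₋₂, qₖ = aₖqₖ₋₁ + qₖ₋₂ (with p₋₁=1, p₋₂=0, q₋₁=0, q₋₂=1):
  k=0: a=15, p=15, q=1
  k=1: a=1, p=16, q=1
  k=2: a=4, p=79, q=5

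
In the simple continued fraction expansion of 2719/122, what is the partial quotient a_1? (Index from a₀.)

3

2719 = 22·122 + 35   →  a_0 = 22
122 = 3·35 + 17   →  a_1 = 3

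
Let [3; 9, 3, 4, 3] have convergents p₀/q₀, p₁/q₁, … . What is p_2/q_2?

Using pₖ = aₖpₖ₋₁ + pₖ₋₂, qₖ = aₖqₖ₋₁ + qₖ₋₂ (with p₋₁=1, p₋₂=0, q₋₁=0, q₋₂=1):
  k=0: a=3, p=3, q=1
  k=1: a=9, p=28, q=9
  k=2: a=3, p=87, q=28

87/28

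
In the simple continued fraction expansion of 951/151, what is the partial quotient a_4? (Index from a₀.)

4

951 = 6·151 + 45   →  a_0 = 6
151 = 3·45 + 16   →  a_1 = 3
45 = 2·16 + 13   →  a_2 = 2
16 = 1·13 + 3   →  a_3 = 1
13 = 4·3 + 1   →  a_4 = 4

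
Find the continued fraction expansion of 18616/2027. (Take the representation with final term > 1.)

18616 = 9·2027 + 373
2027 = 5·373 + 162
373 = 2·162 + 49
162 = 3·49 + 15
49 = 3·15 + 4
15 = 3·4 + 3
4 = 1·3 + 1
3 = 3·1 + 0  (stop)
So 18616/2027 = [9; 5, 2, 3, 3, 3, 1, 3].

[9; 5, 2, 3, 3, 3, 1, 3]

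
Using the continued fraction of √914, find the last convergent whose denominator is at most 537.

5593/185

√914 = [30; 4, 3, 3, 4, 60, …] (period length 5).
Convergents:
  p_0/q_0 = 30/1
  p_1/q_1 = 121/4
  p_2/q_2 = 393/13
  p_3/q_3 = 1300/43
  p_4/q_4 = 5593/185
  p_5/q_5 = 336880/11143
q_4 = 185 ≤ 537 < 11143 = q_5, so the answer is 5593/185.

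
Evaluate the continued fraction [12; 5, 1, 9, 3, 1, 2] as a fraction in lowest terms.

Using pₖ = aₖpₖ₋₁ + pₖ₋₂ and qₖ = aₖqₖ₋₁ + qₖ₋₂:
  k=0: a=12, p=12, q=1
  k=1: a=5, p=61, q=5
  k=2: a=1, p=73, q=6
  k=3: a=9, p=718, q=59
  k=4: a=3, p=2227, q=183
  k=5: a=1, p=2945, q=242
  k=6: a=2, p=8117, q=667

8117/667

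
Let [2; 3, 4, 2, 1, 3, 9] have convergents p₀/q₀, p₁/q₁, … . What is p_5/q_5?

358/155

Using pₖ = aₖpₖ₋₁ + pₖ₋₂, qₖ = aₖqₖ₋₁ + qₖ₋₂ (with p₋₁=1, p₋₂=0, q₋₁=0, q₋₂=1):
  k=0: a=2, p=2, q=1
  k=1: a=3, p=7, q=3
  k=2: a=4, p=30, q=13
  k=3: a=2, p=67, q=29
  k=4: a=1, p=97, q=42
  k=5: a=3, p=358, q=155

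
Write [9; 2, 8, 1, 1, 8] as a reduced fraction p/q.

Fold from the inside: start with 8/1.
  1 + 1/8 = 9/8
  1 + 8/9 = 17/9
  8 + 9/17 = 145/17
  2 + 17/145 = 307/145
  9 + 145/307 = 2908/307

2908/307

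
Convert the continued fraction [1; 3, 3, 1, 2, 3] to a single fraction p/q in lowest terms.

158/121

Using pₖ = aₖpₖ₋₁ + pₖ₋₂ and qₖ = aₖqₖ₋₁ + qₖ₋₂:
  k=0: a=1, p=1, q=1
  k=1: a=3, p=4, q=3
  k=2: a=3, p=13, q=10
  k=3: a=1, p=17, q=13
  k=4: a=2, p=47, q=36
  k=5: a=3, p=158, q=121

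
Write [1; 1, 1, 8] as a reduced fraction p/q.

Fold from the inside: start with 8/1.
  1 + 1/8 = 9/8
  1 + 8/9 = 17/9
  1 + 9/17 = 26/17

26/17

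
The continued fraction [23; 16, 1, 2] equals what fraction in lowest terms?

1153/50

Fold from the inside: start with 2/1.
  1 + 1/2 = 3/2
  16 + 2/3 = 50/3
  23 + 3/50 = 1153/50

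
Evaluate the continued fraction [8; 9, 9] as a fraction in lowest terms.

Fold from the inside: start with 9/1.
  9 + 1/9 = 82/9
  8 + 9/82 = 665/82

665/82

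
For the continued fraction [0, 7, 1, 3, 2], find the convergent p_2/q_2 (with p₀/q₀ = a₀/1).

Using pₖ = aₖpₖ₋₁ + pₖ₋₂, qₖ = aₖqₖ₋₁ + qₖ₋₂ (with p₋₁=1, p₋₂=0, q₋₁=0, q₋₂=1):
  k=0: a=0, p=0, q=1
  k=1: a=7, p=1, q=7
  k=2: a=1, p=1, q=8

1/8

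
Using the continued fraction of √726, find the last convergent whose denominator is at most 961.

√726 = [26; 1, 16, 1, 52, …] (period length 4).
Convergents:
  p_0/q_0 = 26/1
  p_1/q_1 = 27/1
  p_2/q_2 = 458/17
  p_3/q_3 = 485/18
  p_4/q_4 = 25678/953
  p_5/q_5 = 26163/971
q_4 = 953 ≤ 961 < 971 = q_5, so the answer is 25678/953.

25678/953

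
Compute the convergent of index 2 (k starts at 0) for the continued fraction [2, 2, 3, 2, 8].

17/7

Using pₖ = aₖpₖ₋₁ + pₖ₋₂, qₖ = aₖqₖ₋₁ + qₖ₋₂ (with p₋₁=1, p₋₂=0, q₋₁=0, q₋₂=1):
  k=0: a=2, p=2, q=1
  k=1: a=2, p=5, q=2
  k=2: a=3, p=17, q=7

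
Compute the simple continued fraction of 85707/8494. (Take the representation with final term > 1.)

85707 = 10*8494 + 767
8494 = 11*767 + 57
767 = 13*57 + 26
57 = 2*26 + 5
26 = 5*5 + 1
5 = 5*1 + 0  (stop)
So 85707/8494 = [10; 11, 13, 2, 5, 5].

[10; 11, 13, 2, 5, 5]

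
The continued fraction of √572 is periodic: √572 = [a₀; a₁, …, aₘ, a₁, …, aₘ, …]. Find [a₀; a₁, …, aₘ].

[23; 1, 10, 1, 46]

a₀ = ⌊√572⌋ = 23.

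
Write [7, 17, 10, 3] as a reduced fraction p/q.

Using pₖ = aₖpₖ₋₁ + pₖ₋₂ and qₖ = aₖqₖ₋₁ + qₖ₋₂:
  k=0: a=7, p=7, q=1
  k=1: a=17, p=120, q=17
  k=2: a=10, p=1207, q=171
  k=3: a=3, p=3741, q=530

3741/530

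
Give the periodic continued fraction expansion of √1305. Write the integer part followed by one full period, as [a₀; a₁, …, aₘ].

a₀ = ⌊√1305⌋ = 36.
With m₀=0, d₀=1 and mₖ₊₁ = dₖaₖ − mₖ, dₖ₊₁ = (n − mₖ₊₁²)/dₖ, aₖ₊₁ = ⌊(a₀+mₖ₊₁)/dₖ₊₁⌋:
  k=1: m=36, d=9, a=8
  k=2: m=36, d=1, a=72
d=1 and a=2a₀=72 at k=2, so the next step gives (m, d) = (36, 9) again — its k=1 value — and the period has length 2.

[36; 8, 72]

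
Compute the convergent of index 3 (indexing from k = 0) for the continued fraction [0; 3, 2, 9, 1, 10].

Using pₖ = aₖpₖ₋₁ + pₖ₋₂, qₖ = aₖqₖ₋₁ + qₖ₋₂ (with p₋₁=1, p₋₂=0, q₋₁=0, q₋₂=1):
  k=0: a=0, p=0, q=1
  k=1: a=3, p=1, q=3
  k=2: a=2, p=2, q=7
  k=3: a=9, p=19, q=66

19/66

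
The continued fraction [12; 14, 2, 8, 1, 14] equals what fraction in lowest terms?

Using pₖ = aₖpₖ₋₁ + pₖ₋₂ and qₖ = aₖqₖ₋₁ + qₖ₋₂:
  k=0: a=12, p=12, q=1
  k=1: a=14, p=169, q=14
  k=2: a=2, p=350, q=29
  k=3: a=8, p=2969, q=246
  k=4: a=1, p=3319, q=275
  k=5: a=14, p=49435, q=4096

49435/4096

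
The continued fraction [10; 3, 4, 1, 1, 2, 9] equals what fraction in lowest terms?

Fold from the inside: start with 9/1.
  2 + 1/9 = 19/9
  1 + 9/19 = 28/19
  1 + 19/28 = 47/28
  4 + 28/47 = 216/47
  3 + 47/216 = 695/216
  10 + 216/695 = 7166/695

7166/695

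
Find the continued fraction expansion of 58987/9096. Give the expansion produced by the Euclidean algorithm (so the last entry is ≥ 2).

[6; 2, 16, 10, 6, 1, 3]

58987 = 6*9096 + 4411
9096 = 2*4411 + 274
4411 = 16*274 + 27
274 = 10*27 + 4
27 = 6*4 + 3
4 = 1*3 + 1
3 = 3*1 + 0  (stop)
So 58987/9096 = [6; 2, 16, 10, 6, 1, 3].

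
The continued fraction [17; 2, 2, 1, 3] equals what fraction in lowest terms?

Fold from the inside: start with 3/1.
  1 + 1/3 = 4/3
  2 + 3/4 = 11/4
  2 + 4/11 = 26/11
  17 + 11/26 = 453/26

453/26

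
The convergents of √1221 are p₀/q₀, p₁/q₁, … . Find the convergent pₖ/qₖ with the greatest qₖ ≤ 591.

√1221 = [34; 1, 16, 2, 16, 1, 68, …] (period length 6).
Convergents:
  p_0/q_0 = 34/1
  p_1/q_1 = 35/1
  p_2/q_2 = 594/17
  p_3/q_3 = 1223/35
  p_4/q_4 = 20162/577
  p_5/q_5 = 21385/612
q_4 = 577 ≤ 591 < 612 = q_5, so the answer is 20162/577.

20162/577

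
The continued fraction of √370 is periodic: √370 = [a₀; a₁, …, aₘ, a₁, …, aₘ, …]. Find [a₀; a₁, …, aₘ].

[19; 4, 4, 38]

a₀ = ⌊√370⌋ = 19.
With m₀=0, d₀=1 and mₖ₊₁ = dₖaₖ − mₖ, dₖ₊₁ = (n − mₖ₊₁²)/dₖ, aₖ₊₁ = ⌊(a₀+mₖ₊₁)/dₖ₊₁⌋:
  k=1: m=19, d=9, a=4
  k=2: m=17, d=9, a=4
  k=3: m=19, d=1, a=38
d=1 and a=2a₀=38 at k=3, so the next step gives (m, d) = (19, 9) again — its k=1 value — and the period has length 3.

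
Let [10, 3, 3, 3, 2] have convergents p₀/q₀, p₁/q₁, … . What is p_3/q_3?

340/33

Using pₖ = aₖpₖ₋₁ + pₖ₋₂, qₖ = aₖqₖ₋₁ + qₖ₋₂ (with p₋₁=1, p₋₂=0, q₋₁=0, q₋₂=1):
  k=0: a=10, p=10, q=1
  k=1: a=3, p=31, q=3
  k=2: a=3, p=103, q=10
  k=3: a=3, p=340, q=33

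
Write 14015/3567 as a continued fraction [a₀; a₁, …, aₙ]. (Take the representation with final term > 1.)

[3; 1, 13, 10, 8, 3]

14015 = 3·3567 + 3314
3567 = 1·3314 + 253
3314 = 13·253 + 25
253 = 10·25 + 3
25 = 8·3 + 1
3 = 3·1 + 0  (stop)
So 14015/3567 = [3; 1, 13, 10, 8, 3].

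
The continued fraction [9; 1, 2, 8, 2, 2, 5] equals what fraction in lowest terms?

Fold from the inside: start with 5/1.
  2 + 1/5 = 11/5
  2 + 5/11 = 27/11
  8 + 11/27 = 227/27
  2 + 27/227 = 481/227
  1 + 227/481 = 708/481
  9 + 481/708 = 6853/708

6853/708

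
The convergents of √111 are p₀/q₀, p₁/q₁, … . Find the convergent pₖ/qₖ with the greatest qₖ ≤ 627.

6353/603

√111 = [10; 1, 1, 6, 1, 1, 20, …] (period length 6).
Convergents:
  p_0/q_0 = 10/1
  p_1/q_1 = 11/1
  p_2/q_2 = 21/2
  p_3/q_3 = 137/13
  p_4/q_4 = 158/15
  p_5/q_5 = 295/28
  p_6/q_6 = 6058/575
  p_7/q_7 = 6353/603
  p_8/q_8 = 12411/1178
q_7 = 603 ≤ 627 < 1178 = q_8, so the answer is 6353/603.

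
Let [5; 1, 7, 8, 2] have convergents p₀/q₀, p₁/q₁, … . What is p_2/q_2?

Using pₖ = aₖpₖ₋₁ + pₖ₋₂, qₖ = aₖqₖ₋₁ + qₖ₋₂ (with p₋₁=1, p₋₂=0, q₋₁=0, q₋₂=1):
  k=0: a=5, p=5, q=1
  k=1: a=1, p=6, q=1
  k=2: a=7, p=47, q=8

47/8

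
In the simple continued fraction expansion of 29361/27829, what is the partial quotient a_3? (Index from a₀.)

18

29361 = 1·27829 + 1532   →  a_0 = 1
27829 = 18·1532 + 253   →  a_1 = 18
1532 = 6·253 + 14   →  a_2 = 6
253 = 18·14 + 1   →  a_3 = 18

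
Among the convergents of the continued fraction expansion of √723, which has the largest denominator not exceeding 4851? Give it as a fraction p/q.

117127/4356

√723 = [26; 1, 7, 1, 52, …] (period length 4).
Convergents:
  p_0/q_0 = 26/1
  p_1/q_1 = 27/1
  p_2/q_2 = 215/8
  p_3/q_3 = 242/9
  p_4/q_4 = 12799/476
  p_5/q_5 = 13041/485
  p_6/q_6 = 104086/3871
  p_7/q_7 = 117127/4356
  p_8/q_8 = 6194690/230383
q_7 = 4356 ≤ 4851 < 230383 = q_8, so the answer is 117127/4356.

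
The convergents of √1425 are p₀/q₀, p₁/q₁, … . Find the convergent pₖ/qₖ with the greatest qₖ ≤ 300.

11287/299

√1425 = [37; 1, 2, 1, 74, …] (period length 4).
Convergents:
  p_0/q_0 = 37/1
  p_1/q_1 = 38/1
  p_2/q_2 = 113/3
  p_3/q_3 = 151/4
  p_4/q_4 = 11287/299
  p_5/q_5 = 11438/303
q_4 = 299 ≤ 300 < 303 = q_5, so the answer is 11287/299.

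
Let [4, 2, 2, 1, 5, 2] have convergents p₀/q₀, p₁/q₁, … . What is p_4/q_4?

Using pₖ = aₖpₖ₋₁ + pₖ₋₂, qₖ = aₖqₖ₋₁ + qₖ₋₂ (with p₋₁=1, p₋₂=0, q₋₁=0, q₋₂=1):
  k=0: a=4, p=4, q=1
  k=1: a=2, p=9, q=2
  k=2: a=2, p=22, q=5
  k=3: a=1, p=31, q=7
  k=4: a=5, p=177, q=40

177/40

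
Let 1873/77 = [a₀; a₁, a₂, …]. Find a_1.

3

1873 = 24·77 + 25   →  a_0 = 24
77 = 3·25 + 2   →  a_1 = 3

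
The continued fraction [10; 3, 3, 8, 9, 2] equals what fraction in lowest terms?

16451/1597

Fold from the inside: start with 2/1.
  9 + 1/2 = 19/2
  8 + 2/19 = 154/19
  3 + 19/154 = 481/154
  3 + 154/481 = 1597/481
  10 + 481/1597 = 16451/1597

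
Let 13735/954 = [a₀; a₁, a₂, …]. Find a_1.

2

13735 = 14·954 + 379   →  a_0 = 14
954 = 2·379 + 196   →  a_1 = 2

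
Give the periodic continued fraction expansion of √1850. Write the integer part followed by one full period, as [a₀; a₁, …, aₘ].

a₀ = ⌊√1850⌋ = 43.
With m₀=0, d₀=1 and mₖ₊₁ = dₖaₖ − mₖ, dₖ₊₁ = (n − mₖ₊₁²)/dₖ, aₖ₊₁ = ⌊(a₀+mₖ₊₁)/dₖ₊₁⌋:
  k=1: m=43, d=1, a=86
d=1 and a=2a₀=86 at k=1, so the next step gives (m, d) = (43, 1) again — its k=1 value — and the period has length 1.

[43; 86]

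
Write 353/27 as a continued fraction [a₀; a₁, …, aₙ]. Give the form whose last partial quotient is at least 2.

353 = 13·27 + 2
27 = 13·2 + 1
2 = 2·1 + 0  (stop)
So 353/27 = [13; 13, 2].

[13; 13, 2]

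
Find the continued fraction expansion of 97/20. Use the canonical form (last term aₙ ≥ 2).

97 = 4·20 + 17
20 = 1·17 + 3
17 = 5·3 + 2
3 = 1·2 + 1
2 = 2·1 + 0  (stop)
So 97/20 = [4; 1, 5, 1, 2].

[4; 1, 5, 1, 2]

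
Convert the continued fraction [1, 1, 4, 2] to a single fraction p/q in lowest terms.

Using pₖ = aₖpₖ₋₁ + pₖ₋₂ and qₖ = aₖqₖ₋₁ + qₖ₋₂:
  k=0: a=1, p=1, q=1
  k=1: a=1, p=2, q=1
  k=2: a=4, p=9, q=5
  k=3: a=2, p=20, q=11

20/11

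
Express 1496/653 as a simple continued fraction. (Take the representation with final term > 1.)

[2; 3, 2, 3, 2, 5, 2]

1496 = 2·653 + 190
653 = 3·190 + 83
190 = 2·83 + 24
83 = 3·24 + 11
24 = 2·11 + 2
11 = 5·2 + 1
2 = 2·1 + 0  (stop)
So 1496/653 = [2; 3, 2, 3, 2, 5, 2].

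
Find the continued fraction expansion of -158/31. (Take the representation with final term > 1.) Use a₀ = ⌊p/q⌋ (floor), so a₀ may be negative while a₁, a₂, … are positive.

-158 = -6*31 + 28
31 = 1*28 + 3
28 = 9*3 + 1
3 = 3*1 + 0  (stop)
So -158/31 = [-6; 1, 9, 3].

[-6; 1, 9, 3]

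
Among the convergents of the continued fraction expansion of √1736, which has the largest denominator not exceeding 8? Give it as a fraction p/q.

√1736 = [41; 1, 1, 1, 82, …] (period length 4).
Convergents:
  p_0/q_0 = 41/1
  p_1/q_1 = 42/1
  p_2/q_2 = 83/2
  p_3/q_3 = 125/3
  p_4/q_4 = 10333/248
q_3 = 3 ≤ 8 < 248 = q_4, so the answer is 125/3.

125/3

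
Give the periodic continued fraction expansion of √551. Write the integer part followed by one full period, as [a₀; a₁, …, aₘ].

a₀ = ⌊√551⌋ = 23.
With m₀=0, d₀=1 and mₖ₊₁ = dₖaₖ − mₖ, dₖ₊₁ = (n − mₖ₊₁²)/dₖ, aₖ₊₁ = ⌊(a₀+mₖ₊₁)/dₖ₊₁⌋:
  k=1: m=23, d=22, a=2
  k=2: m=21, d=5, a=8
  k=3: m=19, d=38, a=1
  k=4: m=19, d=5, a=8
  k=5: m=21, d=22, a=2
  k=6: m=23, d=1, a=46
d=1 and a=2a₀=46 at k=6, so the next step gives (m, d) = (23, 22) again — its k=1 value — and the period has length 6.

[23; 2, 8, 1, 8, 2, 46]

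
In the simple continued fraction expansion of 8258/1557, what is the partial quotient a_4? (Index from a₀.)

8258 = 5·1557 + 473   →  a_0 = 5
1557 = 3·473 + 138   →  a_1 = 3
473 = 3·138 + 59   →  a_2 = 3
138 = 2·59 + 20   →  a_3 = 2
59 = 2·20 + 19   →  a_4 = 2

2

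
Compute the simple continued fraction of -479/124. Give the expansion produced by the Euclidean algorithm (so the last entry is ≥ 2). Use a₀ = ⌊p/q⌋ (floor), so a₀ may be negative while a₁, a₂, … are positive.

[-4; 7, 3, 2, 2]

-479 = -4*124 + 17
124 = 7*17 + 5
17 = 3*5 + 2
5 = 2*2 + 1
2 = 2*1 + 0  (stop)
So -479/124 = [-4; 7, 3, 2, 2].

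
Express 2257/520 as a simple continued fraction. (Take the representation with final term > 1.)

[4; 2, 1, 15, 11]

2257 = 4*520 + 177
520 = 2*177 + 166
177 = 1*166 + 11
166 = 15*11 + 1
11 = 11*1 + 0  (stop)
So 2257/520 = [4; 2, 1, 15, 11].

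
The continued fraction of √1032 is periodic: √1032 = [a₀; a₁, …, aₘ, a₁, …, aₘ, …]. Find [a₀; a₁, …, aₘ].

[32; 8, 64]

a₀ = ⌊√1032⌋ = 32.
With m₀=0, d₀=1 and mₖ₊₁ = dₖaₖ − mₖ, dₖ₊₁ = (n − mₖ₊₁²)/dₖ, aₖ₊₁ = ⌊(a₀+mₖ₊₁)/dₖ₊₁⌋:
  k=1: m=32, d=8, a=8
  k=2: m=32, d=1, a=64
d=1 and a=2a₀=64 at k=2, so the next step gives (m, d) = (32, 8) again — its k=1 value — and the period has length 2.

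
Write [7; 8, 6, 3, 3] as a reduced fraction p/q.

3661/514

Fold from the inside: start with 3/1.
  3 + 1/3 = 10/3
  6 + 3/10 = 63/10
  8 + 10/63 = 514/63
  7 + 63/514 = 3661/514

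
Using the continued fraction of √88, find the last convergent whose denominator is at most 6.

√88 = [9; 2, 1, 1, 1, 2, 18, …] (period length 6).
Convergents:
  p_0/q_0 = 9/1
  p_1/q_1 = 19/2
  p_2/q_2 = 28/3
  p_3/q_3 = 47/5
  p_4/q_4 = 75/8
q_3 = 5 ≤ 6 < 8 = q_4, so the answer is 47/5.

47/5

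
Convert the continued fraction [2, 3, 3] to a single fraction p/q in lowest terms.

Using pₖ = aₖpₖ₋₁ + pₖ₋₂ and qₖ = aₖqₖ₋₁ + qₖ₋₂:
  k=0: a=2, p=2, q=1
  k=1: a=3, p=7, q=3
  k=2: a=3, p=23, q=10

23/10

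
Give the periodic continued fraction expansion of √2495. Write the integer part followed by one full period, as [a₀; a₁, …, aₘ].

[49; 1, 18, 1, 98]

a₀ = ⌊√2495⌋ = 49.
With m₀=0, d₀=1 and mₖ₊₁ = dₖaₖ − mₖ, dₖ₊₁ = (n − mₖ₊₁²)/dₖ, aₖ₊₁ = ⌊(a₀+mₖ₊₁)/dₖ₊₁⌋:
  k=1: m=49, d=94, a=1
  k=2: m=45, d=5, a=18
  k=3: m=45, d=94, a=1
  k=4: m=49, d=1, a=98
d=1 and a=2a₀=98 at k=4, so the next step gives (m, d) = (49, 94) again — its k=1 value — and the period has length 4.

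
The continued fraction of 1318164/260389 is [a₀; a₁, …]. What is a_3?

1318164 = 5·260389 + 16219   →  a_0 = 5
260389 = 16·16219 + 885   →  a_1 = 16
16219 = 18·885 + 289   →  a_2 = 18
885 = 3·289 + 18   →  a_3 = 3

3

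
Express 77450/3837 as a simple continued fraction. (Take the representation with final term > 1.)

77450 = 20·3837 + 710
3837 = 5·710 + 287
710 = 2·287 + 136
287 = 2·136 + 15
136 = 9·15 + 1
15 = 15·1 + 0  (stop)
So 77450/3837 = [20; 5, 2, 2, 9, 15].

[20; 5, 2, 2, 9, 15]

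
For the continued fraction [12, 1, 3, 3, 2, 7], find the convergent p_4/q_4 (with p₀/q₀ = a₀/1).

383/30

Using pₖ = aₖpₖ₋₁ + pₖ₋₂, qₖ = aₖqₖ₋₁ + qₖ₋₂ (with p₋₁=1, p₋₂=0, q₋₁=0, q₋₂=1):
  k=0: a=12, p=12, q=1
  k=1: a=1, p=13, q=1
  k=2: a=3, p=51, q=4
  k=3: a=3, p=166, q=13
  k=4: a=2, p=383, q=30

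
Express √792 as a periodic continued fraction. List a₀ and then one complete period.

[28; 7, 56]

a₀ = ⌊√792⌋ = 28.
With m₀=0, d₀=1 and mₖ₊₁ = dₖaₖ − mₖ, dₖ₊₁ = (n − mₖ₊₁²)/dₖ, aₖ₊₁ = ⌊(a₀+mₖ₊₁)/dₖ₊₁⌋:
  k=1: m=28, d=8, a=7
  k=2: m=28, d=1, a=56
d=1 and a=2a₀=56 at k=2, so the next step gives (m, d) = (28, 8) again — its k=1 value — and the period has length 2.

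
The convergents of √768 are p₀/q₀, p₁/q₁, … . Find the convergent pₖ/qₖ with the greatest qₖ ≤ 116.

2605/94

√768 = [27; 1, 2, 2, 13, 2, 2, 1, 54, …] (period length 8).
Convergents:
  p_0/q_0 = 27/1
  p_1/q_1 = 28/1
  p_2/q_2 = 83/3
  p_3/q_3 = 194/7
  p_4/q_4 = 2605/94
  p_5/q_5 = 5404/195
q_4 = 94 ≤ 116 < 195 = q_5, so the answer is 2605/94.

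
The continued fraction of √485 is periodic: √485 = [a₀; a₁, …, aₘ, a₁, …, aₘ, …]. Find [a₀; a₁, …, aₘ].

a₀ = ⌊√485⌋ = 22.
With m₀=0, d₀=1 and mₖ₊₁ = dₖaₖ − mₖ, dₖ₊₁ = (n − mₖ₊₁²)/dₖ, aₖ₊₁ = ⌊(a₀+mₖ₊₁)/dₖ₊₁⌋:
  k=1: m=22, d=1, a=44
d=1 and a=2a₀=44 at k=1, so the next step gives (m, d) = (22, 1) again — its k=1 value — and the period has length 1.

[22; 44]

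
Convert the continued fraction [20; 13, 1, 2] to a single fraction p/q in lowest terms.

Fold from the inside: start with 2/1.
  1 + 1/2 = 3/2
  13 + 2/3 = 41/3
  20 + 3/41 = 823/41

823/41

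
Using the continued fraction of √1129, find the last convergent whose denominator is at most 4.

101/3

√1129 = [33; 1, 1, 1, 1, 66, …] (period length 5).
Convergents:
  p_0/q_0 = 33/1
  p_1/q_1 = 34/1
  p_2/q_2 = 67/2
  p_3/q_3 = 101/3
  p_4/q_4 = 168/5
q_3 = 3 ≤ 4 < 5 = q_4, so the answer is 101/3.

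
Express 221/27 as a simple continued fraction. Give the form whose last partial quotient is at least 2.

221 = 8×27 + 5
27 = 5×5 + 2
5 = 2×2 + 1
2 = 2×1 + 0  (stop)
So 221/27 = [8; 5, 2, 2].

[8; 5, 2, 2]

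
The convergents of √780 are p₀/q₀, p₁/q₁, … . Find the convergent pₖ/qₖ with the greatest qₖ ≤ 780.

21477/769

√780 = [27; 1, 12, 1, 54, …] (period length 4).
Convergents:
  p_0/q_0 = 27/1
  p_1/q_1 = 28/1
  p_2/q_2 = 363/13
  p_3/q_3 = 391/14
  p_4/q_4 = 21477/769
  p_5/q_5 = 21868/783
q_4 = 769 ≤ 780 < 783 = q_5, so the answer is 21477/769.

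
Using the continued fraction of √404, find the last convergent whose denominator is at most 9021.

√404 = [20; 10, 40, …] (period length 2).
Convergents:
  p_0/q_0 = 20/1
  p_1/q_1 = 201/10
  p_2/q_2 = 8060/401
  p_3/q_3 = 80801/4020
  p_4/q_4 = 3240100/161201
q_3 = 4020 ≤ 9021 < 161201 = q_4, so the answer is 80801/4020.

80801/4020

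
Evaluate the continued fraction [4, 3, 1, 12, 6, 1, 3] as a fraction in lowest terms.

5927/1393

Using pₖ = aₖpₖ₋₁ + pₖ₋₂ and qₖ = aₖqₖ₋₁ + qₖ₋₂:
  k=0: a=4, p=4, q=1
  k=1: a=3, p=13, q=3
  k=2: a=1, p=17, q=4
  k=3: a=12, p=217, q=51
  k=4: a=6, p=1319, q=310
  k=5: a=1, p=1536, q=361
  k=6: a=3, p=5927, q=1393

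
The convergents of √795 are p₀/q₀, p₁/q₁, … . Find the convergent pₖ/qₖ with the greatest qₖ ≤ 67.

1297/46

√795 = [28; 5, 9, 5, 56, …] (period length 4).
Convergents:
  p_0/q_0 = 28/1
  p_1/q_1 = 141/5
  p_2/q_2 = 1297/46
  p_3/q_3 = 6626/235
q_2 = 46 ≤ 67 < 235 = q_3, so the answer is 1297/46.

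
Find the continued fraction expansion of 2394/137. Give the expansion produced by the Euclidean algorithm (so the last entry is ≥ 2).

[17; 2, 9, 3, 2]

2394 = 17·137 + 65
137 = 2·65 + 7
65 = 9·7 + 2
7 = 3·2 + 1
2 = 2·1 + 0  (stop)
So 2394/137 = [17; 2, 9, 3, 2].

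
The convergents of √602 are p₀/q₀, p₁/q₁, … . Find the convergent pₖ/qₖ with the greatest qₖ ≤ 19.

√602 = [24; 1, 1, 6, 1, 1, 48, …] (period length 6).
Convergents:
  p_0/q_0 = 24/1
  p_1/q_1 = 25/1
  p_2/q_2 = 49/2
  p_3/q_3 = 319/13
  p_4/q_4 = 368/15
  p_5/q_5 = 687/28
q_4 = 15 ≤ 19 < 28 = q_5, so the answer is 368/15.

368/15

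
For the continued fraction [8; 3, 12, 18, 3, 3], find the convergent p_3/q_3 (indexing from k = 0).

Using pₖ = aₖpₖ₋₁ + pₖ₋₂, qₖ = aₖqₖ₋₁ + qₖ₋₂ (with p₋₁=1, p₋₂=0, q₋₁=0, q₋₂=1):
  k=0: a=8, p=8, q=1
  k=1: a=3, p=25, q=3
  k=2: a=12, p=308, q=37
  k=3: a=18, p=5569, q=669

5569/669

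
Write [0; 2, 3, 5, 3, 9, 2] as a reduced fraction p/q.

1001/2316

Fold from the inside: start with 2/1.
  9 + 1/2 = 19/2
  3 + 2/19 = 59/19
  5 + 19/59 = 314/59
  3 + 59/314 = 1001/314
  2 + 314/1001 = 2316/1001
  0 + 1001/2316 = 1001/2316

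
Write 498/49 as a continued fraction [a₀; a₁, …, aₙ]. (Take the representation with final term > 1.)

[10; 6, 8]

498 = 10×49 + 8
49 = 6×8 + 1
8 = 8×1 + 0  (stop)
So 498/49 = [10; 6, 8].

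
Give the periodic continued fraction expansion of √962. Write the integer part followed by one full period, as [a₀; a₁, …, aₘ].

[31; 62]

a₀ = ⌊√962⌋ = 31.
With m₀=0, d₀=1 and mₖ₊₁ = dₖaₖ − mₖ, dₖ₊₁ = (n − mₖ₊₁²)/dₖ, aₖ₊₁ = ⌊(a₀+mₖ₊₁)/dₖ₊₁⌋:
  k=1: m=31, d=1, a=62
d=1 and a=2a₀=62 at k=1, so the next step gives (m, d) = (31, 1) again — its k=1 value — and the period has length 1.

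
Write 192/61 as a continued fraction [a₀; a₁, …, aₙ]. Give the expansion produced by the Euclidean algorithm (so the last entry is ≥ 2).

192 = 3*61 + 9
61 = 6*9 + 7
9 = 1*7 + 2
7 = 3*2 + 1
2 = 2*1 + 0  (stop)
So 192/61 = [3; 6, 1, 3, 2].

[3; 6, 1, 3, 2]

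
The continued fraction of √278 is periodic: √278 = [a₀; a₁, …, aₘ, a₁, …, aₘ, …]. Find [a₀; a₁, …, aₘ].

a₀ = ⌊√278⌋ = 16.
With m₀=0, d₀=1 and mₖ₊₁ = dₖaₖ − mₖ, dₖ₊₁ = (n − mₖ₊₁²)/dₖ, aₖ₊₁ = ⌊(a₀+mₖ₊₁)/dₖ₊₁⌋:
  k=1: m=16, d=22, a=1
  k=2: m=6, d=11, a=2
  k=3: m=16, d=2, a=16
  k=4: m=16, d=11, a=2
  k=5: m=6, d=22, a=1
  k=6: m=16, d=1, a=32
d=1 and a=2a₀=32 at k=6, so the next step gives (m, d) = (16, 22) again — its k=1 value — and the period has length 6.

[16; 1, 2, 16, 2, 1, 32]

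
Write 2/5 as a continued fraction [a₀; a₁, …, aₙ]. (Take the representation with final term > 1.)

2 = 0×5 + 2
5 = 2×2 + 1
2 = 2×1 + 0  (stop)
So 2/5 = [0; 2, 2].

[0; 2, 2]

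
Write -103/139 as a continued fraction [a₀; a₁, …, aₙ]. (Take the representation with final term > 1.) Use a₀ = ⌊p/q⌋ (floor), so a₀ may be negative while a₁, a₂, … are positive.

-103 = -1·139 + 36
139 = 3·36 + 31
36 = 1·31 + 5
31 = 6·5 + 1
5 = 5·1 + 0  (stop)
So -103/139 = [-1; 3, 1, 6, 5].

[-1; 3, 1, 6, 5]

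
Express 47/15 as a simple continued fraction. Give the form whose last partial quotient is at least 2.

47 = 3*15 + 2
15 = 7*2 + 1
2 = 2*1 + 0  (stop)
So 47/15 = [3; 7, 2].

[3; 7, 2]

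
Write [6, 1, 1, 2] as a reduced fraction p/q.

33/5

Fold from the inside: start with 2/1.
  1 + 1/2 = 3/2
  1 + 2/3 = 5/3
  6 + 3/5 = 33/5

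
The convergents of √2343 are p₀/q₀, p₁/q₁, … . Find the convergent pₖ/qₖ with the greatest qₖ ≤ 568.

√2343 = [48; 2, 2, 8, 2, 2, 96, …] (period length 6).
Convergents:
  p_0/q_0 = 48/1
  p_1/q_1 = 97/2
  p_2/q_2 = 242/5
  p_3/q_3 = 2033/42
  p_4/q_4 = 4308/89
  p_5/q_5 = 10649/220
  p_6/q_6 = 1026612/21209
q_5 = 220 ≤ 568 < 21209 = q_6, so the answer is 10649/220.

10649/220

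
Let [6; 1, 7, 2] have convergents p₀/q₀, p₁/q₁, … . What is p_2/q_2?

Using pₖ = aₖpₖ₋₁ + pₖ₋₂, qₖ = aₖqₖ₋₁ + qₖ₋₂ (with p₋₁=1, p₋₂=0, q₋₁=0, q₋₂=1):
  k=0: a=6, p=6, q=1
  k=1: a=1, p=7, q=1
  k=2: a=7, p=55, q=8

55/8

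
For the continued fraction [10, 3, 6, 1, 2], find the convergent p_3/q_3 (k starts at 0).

227/22

Using pₖ = aₖpₖ₋₁ + pₖ₋₂, qₖ = aₖqₖ₋₁ + qₖ₋₂ (with p₋₁=1, p₋₂=0, q₋₁=0, q₋₂=1):
  k=0: a=10, p=10, q=1
  k=1: a=3, p=31, q=3
  k=2: a=6, p=196, q=19
  k=3: a=1, p=227, q=22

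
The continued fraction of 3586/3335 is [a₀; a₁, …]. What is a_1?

3586 = 1·3335 + 251   →  a_0 = 1
3335 = 13·251 + 72   →  a_1 = 13

13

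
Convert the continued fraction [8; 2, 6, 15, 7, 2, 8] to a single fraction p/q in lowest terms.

213579/25240

Fold from the inside: start with 8/1.
  2 + 1/8 = 17/8
  7 + 8/17 = 127/17
  15 + 17/127 = 1922/127
  6 + 127/1922 = 11659/1922
  2 + 1922/11659 = 25240/11659
  8 + 11659/25240 = 213579/25240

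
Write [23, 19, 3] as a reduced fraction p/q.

Using pₖ = aₖpₖ₋₁ + pₖ₋₂ and qₖ = aₖqₖ₋₁ + qₖ₋₂:
  k=0: a=23, p=23, q=1
  k=1: a=19, p=438, q=19
  k=2: a=3, p=1337, q=58

1337/58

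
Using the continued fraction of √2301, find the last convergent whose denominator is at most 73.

√2301 = [47; 1, 30, 1, 94, …] (period length 4).
Convergents:
  p_0/q_0 = 47/1
  p_1/q_1 = 48/1
  p_2/q_2 = 1487/31
  p_3/q_3 = 1535/32
  p_4/q_4 = 145777/3039
q_3 = 32 ≤ 73 < 3039 = q_4, so the answer is 1535/32.

1535/32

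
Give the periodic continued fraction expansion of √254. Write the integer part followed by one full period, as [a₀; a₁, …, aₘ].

[15; 1, 14, 1, 30]

a₀ = ⌊√254⌋ = 15.
With m₀=0, d₀=1 and mₖ₊₁ = dₖaₖ − mₖ, dₖ₊₁ = (n − mₖ₊₁²)/dₖ, aₖ₊₁ = ⌊(a₀+mₖ₊₁)/dₖ₊₁⌋:
  k=1: m=15, d=29, a=1
  k=2: m=14, d=2, a=14
  k=3: m=14, d=29, a=1
  k=4: m=15, d=1, a=30
d=1 and a=2a₀=30 at k=4, so the next step gives (m, d) = (15, 29) again — its k=1 value — and the period has length 4.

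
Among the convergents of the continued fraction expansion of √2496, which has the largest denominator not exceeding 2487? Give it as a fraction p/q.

√2496 = [49; 1, 23, 1, 98, …] (period length 4).
Convergents:
  p_0/q_0 = 49/1
  p_1/q_1 = 50/1
  p_2/q_2 = 1199/24
  p_3/q_3 = 1249/25
  p_4/q_4 = 123601/2474
  p_5/q_5 = 124850/2499
q_4 = 2474 ≤ 2487 < 2499 = q_5, so the answer is 123601/2474.

123601/2474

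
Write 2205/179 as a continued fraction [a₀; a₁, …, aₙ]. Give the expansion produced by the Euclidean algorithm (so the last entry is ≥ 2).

[12; 3, 7, 8]

2205 = 12*179 + 57
179 = 3*57 + 8
57 = 7*8 + 1
8 = 8*1 + 0  (stop)
So 2205/179 = [12; 3, 7, 8].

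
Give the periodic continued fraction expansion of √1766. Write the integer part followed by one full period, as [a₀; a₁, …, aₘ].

a₀ = ⌊√1766⌋ = 42.
With m₀=0, d₀=1 and mₖ₊₁ = dₖaₖ − mₖ, dₖ₊₁ = (n − mₖ₊₁²)/dₖ, aₖ₊₁ = ⌊(a₀+mₖ₊₁)/dₖ₊₁⌋:
  k=1: m=42, d=2, a=42
  k=2: m=42, d=1, a=84
d=1 and a=2a₀=84 at k=2, so the next step gives (m, d) = (42, 2) again — its k=1 value — and the period has length 2.

[42; 42, 84]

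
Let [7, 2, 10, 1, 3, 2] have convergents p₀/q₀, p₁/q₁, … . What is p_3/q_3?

172/23

Using pₖ = aₖpₖ₋₁ + pₖ₋₂, qₖ = aₖqₖ₋₁ + qₖ₋₂ (with p₋₁=1, p₋₂=0, q₋₁=0, q₋₂=1):
  k=0: a=7, p=7, q=1
  k=1: a=2, p=15, q=2
  k=2: a=10, p=157, q=21
  k=3: a=1, p=172, q=23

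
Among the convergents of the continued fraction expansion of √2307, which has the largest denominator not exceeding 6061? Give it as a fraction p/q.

√2307 = [48; 32, 96, …] (period length 2).
Convergents:
  p_0/q_0 = 48/1
  p_1/q_1 = 1537/32
  p_2/q_2 = 147600/3073
  p_3/q_3 = 4724737/98368
q_2 = 3073 ≤ 6061 < 98368 = q_3, so the answer is 147600/3073.

147600/3073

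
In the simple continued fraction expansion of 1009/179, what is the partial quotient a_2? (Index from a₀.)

1009 = 5·179 + 114   →  a_0 = 5
179 = 1·114 + 65   →  a_1 = 1
114 = 1·65 + 49   →  a_2 = 1

1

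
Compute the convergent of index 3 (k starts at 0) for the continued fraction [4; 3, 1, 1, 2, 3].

Using pₖ = aₖpₖ₋₁ + pₖ₋₂, qₖ = aₖqₖ₋₁ + qₖ₋₂ (with p₋₁=1, p₋₂=0, q₋₁=0, q₋₂=1):
  k=0: a=4, p=4, q=1
  k=1: a=3, p=13, q=3
  k=2: a=1, p=17, q=4
  k=3: a=1, p=30, q=7

30/7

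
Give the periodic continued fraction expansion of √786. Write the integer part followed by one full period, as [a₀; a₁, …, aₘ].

[28; 28, 56]

a₀ = ⌊√786⌋ = 28.
With m₀=0, d₀=1 and mₖ₊₁ = dₖaₖ − mₖ, dₖ₊₁ = (n − mₖ₊₁²)/dₖ, aₖ₊₁ = ⌊(a₀+mₖ₊₁)/dₖ₊₁⌋:
  k=1: m=28, d=2, a=28
  k=2: m=28, d=1, a=56
d=1 and a=2a₀=56 at k=2, so the next step gives (m, d) = (28, 2) again — its k=1 value — and the period has length 2.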